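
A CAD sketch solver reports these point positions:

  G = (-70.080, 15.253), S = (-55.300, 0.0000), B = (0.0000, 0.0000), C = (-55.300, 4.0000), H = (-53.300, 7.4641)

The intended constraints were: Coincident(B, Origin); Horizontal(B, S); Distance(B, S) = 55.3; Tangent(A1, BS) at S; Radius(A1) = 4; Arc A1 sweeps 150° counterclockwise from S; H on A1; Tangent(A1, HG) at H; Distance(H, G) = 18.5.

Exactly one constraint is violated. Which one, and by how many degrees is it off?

Tangent(A1, HG) at H — off by 5.10°.

B = (0.00, 0.00) ✓; B.y = 0.00, S.y = 0.00 ✓; |BS| = 55.30 ✓; ∠(CS, SB) = 90.00° ✓; |CS| = 4.000 ✓; bearing(C→H) − bearing(C→S) = 150.0° ✓; |CH| = 4.000 ✓; ∠(CH, HG) = 84.90° ✗; |HG| = 18.50 ✓.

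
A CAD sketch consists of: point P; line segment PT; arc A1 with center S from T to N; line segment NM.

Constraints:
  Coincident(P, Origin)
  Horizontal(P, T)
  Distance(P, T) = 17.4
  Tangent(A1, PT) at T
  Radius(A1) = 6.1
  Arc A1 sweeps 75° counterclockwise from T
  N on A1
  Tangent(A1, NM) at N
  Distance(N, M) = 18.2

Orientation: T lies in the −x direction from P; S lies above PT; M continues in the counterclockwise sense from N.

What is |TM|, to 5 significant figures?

24.513

On A1, T sits at bearing -90° from S; a 75° counterclockwise sweep puts N at bearing -15°, so N = S + 6.1·(cos -15°, sin -15°) = (-11.508, 4.5212). The tangent condition forces SN to be normal to NM, so NM runs along (−sin -15°, cos -15°); with |NM| = 18.2, M = (-6.7973, 22.101). Then |TM| = |M − T| = 24.513.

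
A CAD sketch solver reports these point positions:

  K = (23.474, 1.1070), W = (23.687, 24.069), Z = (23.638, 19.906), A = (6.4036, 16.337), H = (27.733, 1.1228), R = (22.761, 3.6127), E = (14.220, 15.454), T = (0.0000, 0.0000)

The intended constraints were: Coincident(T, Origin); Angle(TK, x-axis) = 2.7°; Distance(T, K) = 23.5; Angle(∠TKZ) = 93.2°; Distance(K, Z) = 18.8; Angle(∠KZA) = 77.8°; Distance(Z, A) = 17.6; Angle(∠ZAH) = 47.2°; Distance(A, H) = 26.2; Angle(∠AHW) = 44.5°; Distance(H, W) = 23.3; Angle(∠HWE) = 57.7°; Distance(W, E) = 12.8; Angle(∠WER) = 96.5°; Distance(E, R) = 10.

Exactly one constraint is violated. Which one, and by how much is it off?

Distance(E, R) = 10 — off by 4.60.

T = (0.00, 0.00) ✓; TK at 2.700° ✓; |TK| = 23.50 ✓; ∠TKZ = 93.20° ✓; |KZ| = 18.80 ✓; ∠KZA = 77.80° ✓; |ZA| = 17.60 ✓; ∠ZAH = 47.20° ✓; |AH| = 26.20 ✓; ∠AHW = 44.50° ✓; |HW| = 23.30 ✓; ∠HWE = 57.70° ✓; |WE| = 12.80 ✓; ∠WER = 96.50° ✓; |ER| = 14.60 ✗.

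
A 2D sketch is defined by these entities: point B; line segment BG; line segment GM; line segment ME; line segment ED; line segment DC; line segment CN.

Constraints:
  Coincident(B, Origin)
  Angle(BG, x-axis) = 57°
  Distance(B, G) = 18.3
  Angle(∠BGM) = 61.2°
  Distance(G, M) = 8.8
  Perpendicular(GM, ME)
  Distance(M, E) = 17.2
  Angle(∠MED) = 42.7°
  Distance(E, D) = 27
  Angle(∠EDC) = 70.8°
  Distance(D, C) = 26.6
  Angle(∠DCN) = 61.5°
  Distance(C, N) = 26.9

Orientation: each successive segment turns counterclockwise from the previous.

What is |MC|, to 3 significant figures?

14.6

∠MED = 42.7° gives ED at 43.1° from the x-axis; with |ED| = 27.0, D = (19.6, 17.3). ∠EDC = 70.8° gives DC at 152° from the x-axis; with |DC| = 26.6, C = (-3.91, 29.7). Then |MC| = |C − M| = 14.6.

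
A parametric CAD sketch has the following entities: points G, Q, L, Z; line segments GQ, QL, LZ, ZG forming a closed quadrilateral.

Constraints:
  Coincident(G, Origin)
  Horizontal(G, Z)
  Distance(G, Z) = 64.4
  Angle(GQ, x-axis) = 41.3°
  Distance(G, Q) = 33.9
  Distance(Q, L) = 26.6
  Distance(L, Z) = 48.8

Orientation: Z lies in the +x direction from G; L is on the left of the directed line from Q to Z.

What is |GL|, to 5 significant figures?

60.246

Checks: |QL| = 26.60 ✓; |LZ| = 48.80 ✓.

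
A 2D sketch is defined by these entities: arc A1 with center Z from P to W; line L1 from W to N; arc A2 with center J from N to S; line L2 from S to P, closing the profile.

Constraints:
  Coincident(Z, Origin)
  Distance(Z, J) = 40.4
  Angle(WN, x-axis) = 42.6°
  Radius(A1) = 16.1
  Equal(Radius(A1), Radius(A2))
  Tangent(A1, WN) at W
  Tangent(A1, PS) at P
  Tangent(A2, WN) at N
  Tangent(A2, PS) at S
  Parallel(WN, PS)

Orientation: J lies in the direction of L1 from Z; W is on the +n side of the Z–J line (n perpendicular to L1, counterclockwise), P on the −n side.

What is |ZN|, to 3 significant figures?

43.5

Tangency of A1 to both parallel lines with radius 16.1 puts W and P at Z ± 16.1·n: W = (-10.9, 11.9), P = (10.9, -11.9). Equal radii place N and S the same way about J: N = J + 16.1·n = (18.8, 39.2), S = J − 16.1·n = (40.6, 15.5). Then |ZN| = |N − Z| = 43.5.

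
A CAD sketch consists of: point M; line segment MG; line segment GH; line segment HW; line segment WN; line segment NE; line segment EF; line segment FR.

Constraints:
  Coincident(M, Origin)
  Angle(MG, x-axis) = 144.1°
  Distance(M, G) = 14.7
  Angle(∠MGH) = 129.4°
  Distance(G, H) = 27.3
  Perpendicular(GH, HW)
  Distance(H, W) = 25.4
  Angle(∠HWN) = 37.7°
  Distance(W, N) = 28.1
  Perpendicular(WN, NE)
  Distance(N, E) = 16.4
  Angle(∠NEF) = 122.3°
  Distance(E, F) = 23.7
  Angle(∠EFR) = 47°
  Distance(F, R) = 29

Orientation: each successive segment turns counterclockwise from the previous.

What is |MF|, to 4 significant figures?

55.62

M is at the origin; MG runs at 144.1° with length 14.7, so G = (-11.91, 8.620). ∠MGH = 129.4° gives GH at -165.3° from the x-axis; with |GH| = 27.3, H = (-38.31, 1.692). The perpendicularity gives HW at right angles to GH, so HW runs at -75.30°; with |HW| = 25.4, W = (-31.87, -22.88). ∠HWN = 37.7° gives WN at 67.00° from the x-axis; with |WN| = 28.1, N = (-20.89, 2.990). WN ⟂ NE, so NE runs at 157.0°; with |NE| = 16.4, E = (-35.99, 9.398). ∠NEF = 122.3° gives EF at -145.3° from the x-axis; with |EF| = 23.7, F = (-55.47, -4.094). Then |MF| = |F − M| = 55.62.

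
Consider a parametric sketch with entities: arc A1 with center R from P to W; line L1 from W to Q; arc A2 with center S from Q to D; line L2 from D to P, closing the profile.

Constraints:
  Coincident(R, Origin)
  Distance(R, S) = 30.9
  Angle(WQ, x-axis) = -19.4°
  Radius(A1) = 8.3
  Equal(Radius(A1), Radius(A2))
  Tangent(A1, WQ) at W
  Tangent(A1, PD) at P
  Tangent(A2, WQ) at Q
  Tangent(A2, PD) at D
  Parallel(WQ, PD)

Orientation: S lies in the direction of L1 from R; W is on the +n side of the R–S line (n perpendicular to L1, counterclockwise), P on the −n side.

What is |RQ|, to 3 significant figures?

32.0

The slot axis is L1's direction at -19.4°, so u = (cos -19.4°, sin -19.4°) = (0.943, -0.332) and n = (−sin -19.4°, cos -19.4°) = (0.332, 0.943). R is at the origin and S lies 30.9 along u from R, so S = 30.9·u = (29.1, -10.3). Tangency of A1 to both parallel lines with radius 8.3 puts W and P at R ± 8.3·n: W = (2.76, 7.83), P = (-2.76, -7.83). Equal radii place Q and D the same way about S: Q = S + 8.3·n = (31.9, -2.44), D = S − 8.3·n = (26.4, -18.1). Then |RQ| = |Q − R| = 32.0.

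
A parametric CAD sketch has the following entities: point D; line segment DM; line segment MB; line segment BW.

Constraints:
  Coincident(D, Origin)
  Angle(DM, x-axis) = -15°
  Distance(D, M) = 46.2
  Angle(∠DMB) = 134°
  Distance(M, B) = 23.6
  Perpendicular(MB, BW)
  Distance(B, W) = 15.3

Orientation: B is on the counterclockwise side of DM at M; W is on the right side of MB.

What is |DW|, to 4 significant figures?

73.87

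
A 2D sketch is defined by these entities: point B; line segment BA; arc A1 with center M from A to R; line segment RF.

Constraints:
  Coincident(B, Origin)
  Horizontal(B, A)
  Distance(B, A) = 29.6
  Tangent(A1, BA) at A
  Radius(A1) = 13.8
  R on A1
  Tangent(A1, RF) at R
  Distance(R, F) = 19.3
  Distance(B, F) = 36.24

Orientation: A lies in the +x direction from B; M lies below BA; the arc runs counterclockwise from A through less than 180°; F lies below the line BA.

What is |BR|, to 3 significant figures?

20.8

Checks: |MA| = 13.80 ✓; |MR| = 13.80 ✓; ∠(MR, RF) = 90.00° ✓; |RF| = 19.30 ✓; |BF| = 36.24 ✓.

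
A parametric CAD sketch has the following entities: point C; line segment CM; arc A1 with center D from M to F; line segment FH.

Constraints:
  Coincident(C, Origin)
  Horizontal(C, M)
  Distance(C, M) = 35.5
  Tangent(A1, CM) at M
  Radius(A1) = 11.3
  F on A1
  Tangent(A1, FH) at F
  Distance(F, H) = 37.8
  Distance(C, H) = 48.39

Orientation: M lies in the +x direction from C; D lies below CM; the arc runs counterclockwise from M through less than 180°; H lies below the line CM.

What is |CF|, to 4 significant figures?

26.01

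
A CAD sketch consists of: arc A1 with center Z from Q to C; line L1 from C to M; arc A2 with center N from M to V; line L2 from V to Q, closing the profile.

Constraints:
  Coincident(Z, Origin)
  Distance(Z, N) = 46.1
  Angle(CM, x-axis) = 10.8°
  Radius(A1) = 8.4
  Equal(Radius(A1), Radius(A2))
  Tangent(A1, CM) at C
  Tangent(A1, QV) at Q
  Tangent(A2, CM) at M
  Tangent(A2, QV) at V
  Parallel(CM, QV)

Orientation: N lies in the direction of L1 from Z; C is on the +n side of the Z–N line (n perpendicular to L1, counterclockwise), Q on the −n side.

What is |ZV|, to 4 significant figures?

46.86

Tangency of A1 to both parallel lines with radius 8.4 puts C and Q at Z ± 8.4·n: C = (-1.574, 8.251), Q = (1.574, -8.251). Equal radii place M and V the same way about N: M = N + 8.4·n = (43.71, 16.89), V = N − 8.4·n = (46.86, 0.3871). Then |ZV| = |V − Z| = 46.86.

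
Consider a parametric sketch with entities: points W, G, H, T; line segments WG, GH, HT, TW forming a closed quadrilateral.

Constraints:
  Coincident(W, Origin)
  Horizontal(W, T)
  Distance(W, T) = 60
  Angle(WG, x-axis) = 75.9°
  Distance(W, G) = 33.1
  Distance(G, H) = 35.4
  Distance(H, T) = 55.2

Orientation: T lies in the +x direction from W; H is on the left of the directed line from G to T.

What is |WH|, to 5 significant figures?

63.473

Checks: W.y = 0.00, T.y = 0.00 ✓; |GH| = 35.40 ✓; |HT| = 55.20 ✓.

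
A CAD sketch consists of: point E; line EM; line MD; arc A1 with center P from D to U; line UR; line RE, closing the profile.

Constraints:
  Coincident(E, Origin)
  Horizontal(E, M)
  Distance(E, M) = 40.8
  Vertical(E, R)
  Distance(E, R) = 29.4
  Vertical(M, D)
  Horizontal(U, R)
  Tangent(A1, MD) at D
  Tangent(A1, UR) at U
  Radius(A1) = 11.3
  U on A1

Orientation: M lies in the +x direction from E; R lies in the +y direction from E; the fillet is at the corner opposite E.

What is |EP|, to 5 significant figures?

34.610

E is at the origin; EM is horizontal with |EM| = 40.8 and M on the +x side, so M = (40.800, 0.0000). E and R share the same x with |ER| = 29.4 and R on the +y side, so R = (0.0000, 29.400). The virtual corner opposite E is at (40.800, 29.400). Tangency of A1 to MD means the radius PD is perpendicular to MD and A1 meets UR tangentially, so PU is at right angles to UR, with radius 11.3, so the center P sits 11.3 in from both sides at P = (29.500, 18.100). Then |EP| = |P − E| = 34.610.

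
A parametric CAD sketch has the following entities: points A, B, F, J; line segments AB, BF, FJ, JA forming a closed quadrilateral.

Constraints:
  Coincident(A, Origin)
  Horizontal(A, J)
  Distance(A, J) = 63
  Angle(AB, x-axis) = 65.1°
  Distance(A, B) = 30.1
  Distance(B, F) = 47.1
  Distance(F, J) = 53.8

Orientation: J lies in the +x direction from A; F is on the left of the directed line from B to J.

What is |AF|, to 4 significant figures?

74.28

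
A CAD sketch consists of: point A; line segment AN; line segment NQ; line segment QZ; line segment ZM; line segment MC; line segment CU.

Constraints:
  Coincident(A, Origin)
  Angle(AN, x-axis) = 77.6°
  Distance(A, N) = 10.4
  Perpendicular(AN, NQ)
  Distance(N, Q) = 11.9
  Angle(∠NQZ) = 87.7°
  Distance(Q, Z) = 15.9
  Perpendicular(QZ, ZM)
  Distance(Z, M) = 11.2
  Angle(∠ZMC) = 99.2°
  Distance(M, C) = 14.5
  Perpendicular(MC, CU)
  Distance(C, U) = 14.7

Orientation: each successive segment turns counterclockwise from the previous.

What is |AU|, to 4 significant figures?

17.05

∠ZMC = 99.2° gives MC at 70.70° from the x-axis; with |MC| = 14.5, C = (3.641, 8.780). The perpendicularity gives CU at right angles to MC, so CU runs at 160.7°; with |CU| = 14.7, U = (-10.23, 13.64). Then |AU| = |U − A| = 17.05.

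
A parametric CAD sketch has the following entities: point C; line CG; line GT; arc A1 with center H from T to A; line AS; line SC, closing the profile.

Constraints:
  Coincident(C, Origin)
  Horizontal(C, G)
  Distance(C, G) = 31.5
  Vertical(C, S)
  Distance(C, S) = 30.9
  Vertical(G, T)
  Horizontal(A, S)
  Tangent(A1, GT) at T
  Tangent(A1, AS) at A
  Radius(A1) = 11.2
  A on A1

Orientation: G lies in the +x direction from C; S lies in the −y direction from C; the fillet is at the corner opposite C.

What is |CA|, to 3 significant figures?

37.0

The virtual corner opposite C is at (31.5, -30.9). The tangent condition forces HT to be normal to GT and tangency of A1 to AS means the radius HA is perpendicular to AS, with radius 11.2, so the center H sits 11.2 in from both sides at H = (20.3, -19.7). That places the tangent points at T = (31.5, -19.7) on GT and A = (20.3, -30.9) on AS. Then |CA| = |A − C| = 37.0.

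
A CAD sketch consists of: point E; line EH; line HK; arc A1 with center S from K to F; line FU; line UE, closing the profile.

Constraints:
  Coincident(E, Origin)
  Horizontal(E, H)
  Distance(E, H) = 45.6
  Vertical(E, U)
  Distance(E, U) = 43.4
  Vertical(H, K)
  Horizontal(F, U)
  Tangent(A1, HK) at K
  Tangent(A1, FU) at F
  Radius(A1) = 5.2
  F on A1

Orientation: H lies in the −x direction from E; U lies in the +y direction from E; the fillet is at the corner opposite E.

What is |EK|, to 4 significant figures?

59.49

E is at the origin; EH is horizontal with |EH| = 45.6 and H on the −x side, so H = (-45.60, 0.000). EU is vertical with |EU| = 43.4 and U on the +y side, so U = (0.000, 43.40). The virtual corner opposite E is at (-45.60, 43.40). Since A1 is tangent to HK there, SK ⟂ HK and A1 meets FU tangentially, so SF is at right angles to FU, with radius 5.2, so the center S sits 5.2 in from both sides at S = (-40.40, 38.20). That places the tangent points at K = (-45.60, 38.20) on HK and F = (-40.40, 43.40) on FU. Then |EK| = |K − E| = 59.49.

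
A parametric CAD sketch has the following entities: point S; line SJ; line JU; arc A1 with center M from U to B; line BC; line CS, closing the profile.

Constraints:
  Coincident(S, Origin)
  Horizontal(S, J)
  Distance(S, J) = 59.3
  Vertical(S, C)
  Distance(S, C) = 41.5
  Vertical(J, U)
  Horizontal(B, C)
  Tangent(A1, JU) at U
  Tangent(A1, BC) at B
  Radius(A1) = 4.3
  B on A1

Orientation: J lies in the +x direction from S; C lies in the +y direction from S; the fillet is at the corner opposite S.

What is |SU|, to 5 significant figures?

70.002

S is at the origin; S and J share the same y with |SJ| = 59.3 and J on the +x side, so J = (59.300, 0.0000). S and C share the same x with |SC| = 41.5 and C on the +y side, so C = (0.0000, 41.500). The virtual corner opposite S is at (59.300, 41.500). The tangent condition forces MU to be normal to JU and the tangent condition forces MB to be normal to BC, with radius 4.3, so the center M sits 4.3 in from both sides at M = (55.000, 37.200). That places the tangent points at U = (59.300, 37.200) on JU and B = (55.000, 41.500) on BC. Then |SU| = |U − S| = 70.002.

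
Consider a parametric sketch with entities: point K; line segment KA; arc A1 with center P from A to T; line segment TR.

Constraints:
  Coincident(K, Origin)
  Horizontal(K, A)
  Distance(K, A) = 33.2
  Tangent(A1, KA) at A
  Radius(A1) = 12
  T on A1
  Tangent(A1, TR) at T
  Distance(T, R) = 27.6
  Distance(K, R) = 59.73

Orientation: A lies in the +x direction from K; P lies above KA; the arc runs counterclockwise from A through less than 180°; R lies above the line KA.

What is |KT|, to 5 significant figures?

46.848

K is at the origin; KA is horizontal with |KA| = 33.2 and A on the +x side, so A = (33.200, 0.0000). A1 meets KA tangentially, so PA is at right angles to KA, so P = A + (0, 12) = (33.200, 12.000). Since PT ⟂ TR (tangency), |PR| = √(12.0² + 27.6²) = 30.096 regardless of where T sits on A1. So R lies on both circle(K, 59.73) and circle(P, 30.096); the above-KA intersection is R = (44.428, 39.923). T is the foot of the tangent from R: T = (45.195, 12.334).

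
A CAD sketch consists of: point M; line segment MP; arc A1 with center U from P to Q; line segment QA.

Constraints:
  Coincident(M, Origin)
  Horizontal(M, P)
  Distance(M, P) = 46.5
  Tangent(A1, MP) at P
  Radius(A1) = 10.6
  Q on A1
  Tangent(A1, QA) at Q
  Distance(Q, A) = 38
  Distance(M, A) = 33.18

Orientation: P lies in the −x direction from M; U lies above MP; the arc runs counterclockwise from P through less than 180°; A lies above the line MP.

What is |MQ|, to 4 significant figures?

38.98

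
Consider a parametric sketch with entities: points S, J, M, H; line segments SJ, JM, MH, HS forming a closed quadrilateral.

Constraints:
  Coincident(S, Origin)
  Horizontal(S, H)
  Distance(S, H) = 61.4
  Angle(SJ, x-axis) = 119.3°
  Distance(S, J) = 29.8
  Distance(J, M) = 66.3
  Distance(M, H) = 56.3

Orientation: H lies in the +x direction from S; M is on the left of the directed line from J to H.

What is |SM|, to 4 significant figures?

70.62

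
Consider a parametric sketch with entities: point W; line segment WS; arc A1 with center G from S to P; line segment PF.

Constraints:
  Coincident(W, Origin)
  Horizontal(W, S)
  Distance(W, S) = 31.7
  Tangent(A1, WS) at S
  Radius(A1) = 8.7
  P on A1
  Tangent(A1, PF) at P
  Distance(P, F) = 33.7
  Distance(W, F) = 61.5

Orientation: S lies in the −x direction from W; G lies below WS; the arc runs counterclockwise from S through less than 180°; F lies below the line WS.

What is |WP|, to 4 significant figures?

40.86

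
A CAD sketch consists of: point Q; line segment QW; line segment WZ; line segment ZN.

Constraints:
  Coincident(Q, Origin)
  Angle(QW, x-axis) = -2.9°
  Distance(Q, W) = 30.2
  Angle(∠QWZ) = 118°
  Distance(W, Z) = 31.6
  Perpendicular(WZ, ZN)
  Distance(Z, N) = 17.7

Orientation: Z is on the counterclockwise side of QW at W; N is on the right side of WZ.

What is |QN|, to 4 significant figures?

63.75

Q is at the origin; QW runs at -2.9° with length 30.2, so W = 30.2·(cos -2.9°, sin -2.9°) = (30.16, -1.528). ∠QWZ = 118.0°, so WZ runs at -2.9° + (180° − 118.0°) = 59.10° from the x-axis; with |WZ| = 31.6, Z = W + 31.6·(cos 59.10°, sin 59.10°) = (46.39, 25.59). WZ ⟂ ZN; with |ZN| = 17.7 on the right of WZ, N = Z + 17.7·(0.8581, -0.5135) = (61.58, 16.50). Then |QN| = |N − Q| = 63.75.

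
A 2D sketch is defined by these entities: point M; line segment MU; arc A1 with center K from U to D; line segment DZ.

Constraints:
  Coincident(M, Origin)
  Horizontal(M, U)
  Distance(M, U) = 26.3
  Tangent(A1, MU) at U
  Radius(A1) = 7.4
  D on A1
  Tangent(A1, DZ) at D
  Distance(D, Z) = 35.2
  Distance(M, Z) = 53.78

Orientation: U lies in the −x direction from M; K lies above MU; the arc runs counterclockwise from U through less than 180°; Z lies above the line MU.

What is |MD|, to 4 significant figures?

21.92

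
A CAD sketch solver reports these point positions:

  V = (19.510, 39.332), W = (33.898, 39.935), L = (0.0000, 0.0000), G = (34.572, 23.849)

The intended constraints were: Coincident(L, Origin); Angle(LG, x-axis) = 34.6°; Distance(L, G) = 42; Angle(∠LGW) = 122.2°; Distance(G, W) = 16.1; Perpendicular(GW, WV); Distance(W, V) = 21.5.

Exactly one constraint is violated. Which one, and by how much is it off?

Distance(W, V) = 21.5 — off by 7.10.

L = (0.00, 0.00) ✓; LG at 34.60° ✓; |LG| = 42.00 ✓; ∠LGW = 122.2° ✓; |GW| = 16.10 ✓; ∠(GW, WV) = 90.00° ✓; |WV| = 14.40 ✗.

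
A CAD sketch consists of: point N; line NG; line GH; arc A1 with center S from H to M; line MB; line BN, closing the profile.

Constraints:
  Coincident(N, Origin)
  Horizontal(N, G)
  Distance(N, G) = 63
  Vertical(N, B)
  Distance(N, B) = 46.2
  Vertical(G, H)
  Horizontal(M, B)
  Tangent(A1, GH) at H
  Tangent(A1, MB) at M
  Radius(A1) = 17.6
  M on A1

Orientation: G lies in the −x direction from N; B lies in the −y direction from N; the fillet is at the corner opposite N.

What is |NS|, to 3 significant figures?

53.7

N and B share the same x with |NB| = 46.2 and B on the −y side, so B = (0.00, -46.2). The virtual corner opposite N is at (-63.0, -46.2). Tangency of A1 to GH means the radius SH is perpendicular to GH and tangency of A1 to MB means the radius SM is perpendicular to MB, with radius 17.6, so the center S sits 17.6 in from both sides at S = (-45.4, -28.6). Then |NS| = |S − N| = 53.7.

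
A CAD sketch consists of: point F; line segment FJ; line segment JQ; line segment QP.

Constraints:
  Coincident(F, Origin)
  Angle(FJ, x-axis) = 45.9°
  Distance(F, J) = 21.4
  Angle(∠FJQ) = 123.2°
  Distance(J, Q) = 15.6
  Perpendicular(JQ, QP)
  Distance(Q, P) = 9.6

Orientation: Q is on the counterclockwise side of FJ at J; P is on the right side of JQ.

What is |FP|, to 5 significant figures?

38.767

F is at the origin; FJ runs at 45.9° with length 21.4, so J = 21.4·(cos 45.9°, sin 45.9°) = (14.893, 15.368). ∠FJQ = 123.2°, so JQ runs at 45.9° + (180° − 123.2°) = 102.70° from the x-axis; with |JQ| = 15.6, Q = J + 15.6·(cos 102.70°, sin 102.70°) = (11.463, 30.586). JQ ⟂ QP; with |QP| = 9.6 on the right of JQ, P = Q + 9.6·(0.97553, 0.21985) = (20.828, 32.697). Then |FP| = |P − F| = 38.767.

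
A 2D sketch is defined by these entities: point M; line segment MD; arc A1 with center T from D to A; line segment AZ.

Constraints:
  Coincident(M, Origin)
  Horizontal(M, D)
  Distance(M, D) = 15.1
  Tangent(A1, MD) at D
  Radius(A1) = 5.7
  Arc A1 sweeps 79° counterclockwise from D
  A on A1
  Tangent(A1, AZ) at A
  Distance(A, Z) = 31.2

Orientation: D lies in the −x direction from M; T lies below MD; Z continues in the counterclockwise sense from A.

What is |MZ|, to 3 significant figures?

44.2

M is at the origin; M and D share the same y with |MD| = 15.1 and D on the −x side, so D = (-15.1, 0.00). Since A1 is tangent to MD there, TD ⟂ MD, so T = D + (0, -5.7) = (-15.1, -5.70). On A1, D sits at bearing 90° from T; a 79° counterclockwise sweep puts A at bearing 169°, so A = T + 5.7·(cos 169°, sin 169°) = (-20.7, -4.61). Since A1 is tangent to AZ there, TA ⟂ AZ, so AZ runs along (−sin 169°, cos 169°); with |AZ| = 31.2, Z = (-26.6, -35.2). Then |MZ| = |Z − M| = 44.2.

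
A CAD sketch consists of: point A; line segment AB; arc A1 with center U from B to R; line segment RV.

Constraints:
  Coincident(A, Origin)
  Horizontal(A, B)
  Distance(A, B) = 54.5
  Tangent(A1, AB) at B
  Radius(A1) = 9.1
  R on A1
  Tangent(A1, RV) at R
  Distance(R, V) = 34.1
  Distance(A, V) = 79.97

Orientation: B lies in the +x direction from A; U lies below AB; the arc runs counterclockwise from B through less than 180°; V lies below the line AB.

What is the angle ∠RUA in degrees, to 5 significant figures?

47.458°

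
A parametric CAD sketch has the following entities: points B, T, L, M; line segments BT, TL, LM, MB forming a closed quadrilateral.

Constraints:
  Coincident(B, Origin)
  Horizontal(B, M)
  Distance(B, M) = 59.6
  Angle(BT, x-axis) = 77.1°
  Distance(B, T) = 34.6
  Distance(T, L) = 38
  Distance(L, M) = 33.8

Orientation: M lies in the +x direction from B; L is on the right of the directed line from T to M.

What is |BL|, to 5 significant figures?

25.803

B is at the origin; BM is horizontal with |BM| = 59.6 and M in +x, so M = (59.6, 0). BT runs at 77.1° with |BT| = 34.6, so T = (7.7245, 33.727). L is determined by |TL| = 38.0 and |LM| = 33.8 together: it lies at the intersection of circle(T, 38.0) and circle(M, 33.8). With |TM| = 61.875, the foot of the radical line on TM is 33.375 from T and the perpendicular offset is √(38.0² − 33.375²) = 18.170. Taking the right-of-TM solution: L = (25.801, 0.30181).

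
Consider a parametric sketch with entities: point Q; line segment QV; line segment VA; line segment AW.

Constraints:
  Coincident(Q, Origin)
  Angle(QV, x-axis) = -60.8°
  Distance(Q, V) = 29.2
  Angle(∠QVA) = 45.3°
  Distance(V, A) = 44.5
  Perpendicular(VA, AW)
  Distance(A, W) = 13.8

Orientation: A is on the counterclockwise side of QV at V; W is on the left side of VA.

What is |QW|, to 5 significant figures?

24.950

∠QVA = 45.3°, so VA runs at -60.8° + (180° − 45.3°) = 73.900° from the x-axis; with |VA| = 44.5, A = V + 44.5·(cos 73.900°, sin 73.900°) = (26.586, 17.265). VA is perpendicular to AW; with |AW| = 13.8 on the left of VA, W = A + 13.8·(-0.96078, 0.27731) = (13.327, 21.092). Then |QW| = |W − Q| = 24.950.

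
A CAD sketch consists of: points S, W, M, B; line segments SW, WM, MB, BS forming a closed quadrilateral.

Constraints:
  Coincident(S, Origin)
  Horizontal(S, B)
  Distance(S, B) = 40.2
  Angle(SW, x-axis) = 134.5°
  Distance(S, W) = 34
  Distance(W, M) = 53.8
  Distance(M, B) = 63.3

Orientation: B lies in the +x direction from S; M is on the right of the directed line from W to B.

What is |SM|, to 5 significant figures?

33.145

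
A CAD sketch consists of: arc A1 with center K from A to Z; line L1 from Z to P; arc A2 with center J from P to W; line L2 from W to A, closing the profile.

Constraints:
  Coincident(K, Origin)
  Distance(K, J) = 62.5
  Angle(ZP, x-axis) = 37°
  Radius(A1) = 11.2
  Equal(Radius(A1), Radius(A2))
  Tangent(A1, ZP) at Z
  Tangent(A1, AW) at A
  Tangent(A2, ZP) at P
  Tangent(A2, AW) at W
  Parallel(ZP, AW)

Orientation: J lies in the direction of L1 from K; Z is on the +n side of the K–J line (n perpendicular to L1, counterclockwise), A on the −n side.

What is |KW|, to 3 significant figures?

63.5

Tangency of A1 to both parallel lines with radius 11.2 puts Z and A at K ± 11.2·n: Z = (-6.74, 8.94), A = (6.74, -8.94). Equal radii place P and W the same way about J: P = J + 11.2·n = (43.2, 46.6), W = J − 11.2·n = (56.7, 28.7). Then |KW| = |W − K| = 63.5.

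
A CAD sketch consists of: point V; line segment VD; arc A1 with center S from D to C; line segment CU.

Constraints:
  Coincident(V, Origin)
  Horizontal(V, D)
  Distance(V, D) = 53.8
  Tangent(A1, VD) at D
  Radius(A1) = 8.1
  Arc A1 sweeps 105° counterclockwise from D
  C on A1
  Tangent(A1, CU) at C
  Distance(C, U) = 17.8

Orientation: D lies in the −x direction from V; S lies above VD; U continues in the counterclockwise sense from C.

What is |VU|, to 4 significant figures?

57.52

On A1, D sits at bearing -90° from S; a 105° counterclockwise sweep puts C at bearing 15°, so C = S + 8.1·(cos 15°, sin 15°) = (-45.98, 10.20). Since A1 is tangent to CU there, SC ⟂ CU, so CU runs along (−sin 15°, cos 15°); with |CU| = 17.8, U = (-50.58, 27.39). Then |VU| = |U − V| = 57.52.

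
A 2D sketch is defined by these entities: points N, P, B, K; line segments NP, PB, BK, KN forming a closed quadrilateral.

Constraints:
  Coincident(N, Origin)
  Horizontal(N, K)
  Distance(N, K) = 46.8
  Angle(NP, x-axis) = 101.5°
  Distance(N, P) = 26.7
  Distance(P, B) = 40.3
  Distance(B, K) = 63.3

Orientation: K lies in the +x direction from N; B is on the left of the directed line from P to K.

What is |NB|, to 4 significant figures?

60.84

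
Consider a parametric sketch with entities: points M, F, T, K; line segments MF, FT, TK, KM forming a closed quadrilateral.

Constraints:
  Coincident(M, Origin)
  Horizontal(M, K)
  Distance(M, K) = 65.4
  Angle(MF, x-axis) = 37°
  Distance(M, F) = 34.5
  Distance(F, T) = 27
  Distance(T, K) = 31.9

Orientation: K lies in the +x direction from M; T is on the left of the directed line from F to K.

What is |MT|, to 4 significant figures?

60.73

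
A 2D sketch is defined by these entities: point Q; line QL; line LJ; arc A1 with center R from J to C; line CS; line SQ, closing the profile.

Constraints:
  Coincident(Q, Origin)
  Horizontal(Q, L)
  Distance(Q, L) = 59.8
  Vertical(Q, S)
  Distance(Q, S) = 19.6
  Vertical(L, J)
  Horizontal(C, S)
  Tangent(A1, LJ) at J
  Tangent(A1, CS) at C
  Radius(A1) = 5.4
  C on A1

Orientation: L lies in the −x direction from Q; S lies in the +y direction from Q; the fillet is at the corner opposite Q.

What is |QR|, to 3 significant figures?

56.2

Q is at the origin; Q and L share the same y with |QL| = 59.8 and L on the −x side, so L = (-59.8, 0.00). Q and S share the same x with |QS| = 19.6 and S on the +y side, so S = (0.00, 19.6). The virtual corner opposite Q is at (-59.8, 19.6). Since A1 is tangent to LJ there, RJ ⟂ LJ and the tangent condition forces RC to be normal to CS, with radius 5.4, so the center R sits 5.4 in from both sides at R = (-54.4, 14.2). Then |QR| = |R − Q| = 56.2.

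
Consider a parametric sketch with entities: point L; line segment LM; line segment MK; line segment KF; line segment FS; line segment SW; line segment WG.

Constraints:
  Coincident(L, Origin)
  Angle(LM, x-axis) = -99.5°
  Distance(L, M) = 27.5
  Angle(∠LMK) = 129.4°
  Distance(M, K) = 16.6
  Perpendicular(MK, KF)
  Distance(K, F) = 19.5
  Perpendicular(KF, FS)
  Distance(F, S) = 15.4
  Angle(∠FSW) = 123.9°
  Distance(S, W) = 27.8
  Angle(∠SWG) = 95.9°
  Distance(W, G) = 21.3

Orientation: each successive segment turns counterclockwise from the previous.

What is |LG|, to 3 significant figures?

43.1

L is at the origin; LM runs at -99.5° with length 27.5, so M = (-4.54, -27.1). ∠LMK = 129.4° gives MK at -48.9° from the x-axis; with |MK| = 16.6, K = (6.37, -39.6). The perpendicularity gives KF at right angles to MK, so KF runs at 41.1°; with |KF| = 19.5, F = (21.1, -26.8). The perpendicularity gives FS at right angles to KF, so FS runs at 131°; with |FS| = 15.4, S = (10.9, -15.2). ∠FSW = 123.9° gives SW at -173° from the x-axis; with |SW| = 27.8, W = (-16.6, -18.7). ∠SWG = 95.9° gives WG at -88.7° from the x-axis; with |WG| = 21.3, G = (-16.2, -40.0). Then |LG| = |G − L| = 43.1.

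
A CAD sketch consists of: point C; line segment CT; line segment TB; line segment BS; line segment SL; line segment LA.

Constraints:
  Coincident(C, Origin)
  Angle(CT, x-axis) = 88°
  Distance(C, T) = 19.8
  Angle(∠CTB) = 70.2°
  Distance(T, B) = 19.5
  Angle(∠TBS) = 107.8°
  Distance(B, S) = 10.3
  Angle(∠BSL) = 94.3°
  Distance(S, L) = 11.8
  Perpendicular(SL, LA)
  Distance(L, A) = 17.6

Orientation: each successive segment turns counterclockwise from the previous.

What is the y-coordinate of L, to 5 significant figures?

2.6421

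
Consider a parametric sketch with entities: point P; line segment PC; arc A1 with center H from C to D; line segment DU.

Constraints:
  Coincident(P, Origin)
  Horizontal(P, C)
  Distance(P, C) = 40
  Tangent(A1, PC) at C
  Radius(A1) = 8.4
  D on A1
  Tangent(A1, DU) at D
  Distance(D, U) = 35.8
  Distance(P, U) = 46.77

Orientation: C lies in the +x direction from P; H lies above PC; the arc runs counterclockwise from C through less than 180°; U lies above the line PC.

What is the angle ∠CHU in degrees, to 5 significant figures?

152.01°

Checks: |PC| = 40.00 ✓; |HD| = 8.400 ✓; ∠(HD, DU) = 90.00° ✓; |DU| = 35.80 ✓; |PU| = 46.77 ✓.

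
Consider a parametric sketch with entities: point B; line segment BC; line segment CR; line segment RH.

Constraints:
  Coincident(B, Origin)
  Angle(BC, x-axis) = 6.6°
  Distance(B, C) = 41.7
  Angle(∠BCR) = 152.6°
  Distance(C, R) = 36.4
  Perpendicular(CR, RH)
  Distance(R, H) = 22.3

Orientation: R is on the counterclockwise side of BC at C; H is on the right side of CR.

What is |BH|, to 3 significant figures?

84.3

B is at the origin; BC runs at 6.6° with length 41.7, so C = 41.7·(cos 6.6°, sin 6.6°) = (41.4, 4.79). ∠BCR = 152.6°, so CR runs at 6.6° + (180° − 152.6°) = 34.0° from the x-axis; with |CR| = 36.4, R = C + 36.4·(cos 34.0°, sin 34.0°) = (71.6, 25.1). CR is perpendicular to RH; with |RH| = 22.3 on the right of CR, H = R + 22.3·(0.559, -0.829) = (84.1, 6.66). Then |BH| = |H − B| = 84.3.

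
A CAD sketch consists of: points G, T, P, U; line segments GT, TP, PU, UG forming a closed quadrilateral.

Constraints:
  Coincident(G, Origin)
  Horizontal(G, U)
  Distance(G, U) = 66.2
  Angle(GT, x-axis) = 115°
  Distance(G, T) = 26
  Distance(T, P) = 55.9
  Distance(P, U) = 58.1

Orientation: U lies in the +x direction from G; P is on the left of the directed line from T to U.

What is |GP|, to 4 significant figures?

63.30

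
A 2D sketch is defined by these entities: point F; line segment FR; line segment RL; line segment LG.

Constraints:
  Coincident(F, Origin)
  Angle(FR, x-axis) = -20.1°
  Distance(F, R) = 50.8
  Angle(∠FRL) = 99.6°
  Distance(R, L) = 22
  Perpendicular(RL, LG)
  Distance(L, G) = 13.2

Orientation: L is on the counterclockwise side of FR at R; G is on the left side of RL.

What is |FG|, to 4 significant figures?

47.85

F is at the origin; FR runs at -20.1° with length 50.8, so R = 50.8·(cos -20.1°, sin -20.1°) = (47.71, -17.46). ∠FRL = 99.6°, so RL runs at -20.1° + (180° − 99.6°) = 60.30° from the x-axis; with |RL| = 22.0, L = R + 22.0·(cos 60.30°, sin 60.30°) = (58.61, 1.652). RL is perpendicular to LG; with |LG| = 13.2 on the left of RL, G = L + 13.2·(-0.8686, 0.4955) = (47.14, 8.192). Then |FG| = |G − F| = 47.85.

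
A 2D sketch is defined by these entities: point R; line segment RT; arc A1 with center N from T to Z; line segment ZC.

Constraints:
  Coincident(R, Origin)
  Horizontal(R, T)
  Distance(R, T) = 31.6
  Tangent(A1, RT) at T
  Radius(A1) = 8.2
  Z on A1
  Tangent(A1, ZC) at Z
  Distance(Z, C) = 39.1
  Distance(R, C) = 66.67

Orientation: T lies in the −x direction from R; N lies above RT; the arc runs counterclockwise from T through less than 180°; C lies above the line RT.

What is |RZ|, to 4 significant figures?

28.73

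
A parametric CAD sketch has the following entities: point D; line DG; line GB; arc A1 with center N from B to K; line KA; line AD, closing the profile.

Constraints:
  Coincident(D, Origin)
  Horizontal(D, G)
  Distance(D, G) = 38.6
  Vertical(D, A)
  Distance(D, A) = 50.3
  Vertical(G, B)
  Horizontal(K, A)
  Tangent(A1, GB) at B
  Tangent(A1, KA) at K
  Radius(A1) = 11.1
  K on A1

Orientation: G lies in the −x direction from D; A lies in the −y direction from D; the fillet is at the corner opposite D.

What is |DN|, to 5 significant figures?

47.884

D is at the origin; DG is horizontal with |DG| = 38.6 and G on the −x side, so G = (-38.600, 0.0000). DA is vertical with |DA| = 50.3 and A on the −y side, so A = (0.0000, -50.300). The virtual corner opposite D is at (-38.600, -50.300). Tangency of A1 to GB means the radius NB is perpendicular to GB and since A1 is tangent to KA there, NK ⟂ KA, with radius 11.1, so the center N sits 11.1 in from both sides at N = (-27.500, -39.200). Then |DN| = |N − D| = 47.884.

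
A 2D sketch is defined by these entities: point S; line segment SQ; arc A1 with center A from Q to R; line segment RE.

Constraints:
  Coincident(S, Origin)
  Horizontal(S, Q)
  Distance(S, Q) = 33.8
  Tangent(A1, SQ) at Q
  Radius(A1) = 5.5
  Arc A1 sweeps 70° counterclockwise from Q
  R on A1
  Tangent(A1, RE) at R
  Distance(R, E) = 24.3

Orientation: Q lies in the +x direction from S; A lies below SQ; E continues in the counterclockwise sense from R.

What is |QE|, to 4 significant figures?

29.69

On A1, Q sits at bearing 90° from A; a 70° counterclockwise sweep puts R at bearing 160°, so R = A + 5.5·(cos 160°, sin 160°) = (28.63, -3.619). Since A1 is tangent to RE there, AR ⟂ RE, so RE runs along (−sin 160°, cos 160°); with |RE| = 24.3, E = (20.32, -26.45). Then |QE| = |E − Q| = 29.69.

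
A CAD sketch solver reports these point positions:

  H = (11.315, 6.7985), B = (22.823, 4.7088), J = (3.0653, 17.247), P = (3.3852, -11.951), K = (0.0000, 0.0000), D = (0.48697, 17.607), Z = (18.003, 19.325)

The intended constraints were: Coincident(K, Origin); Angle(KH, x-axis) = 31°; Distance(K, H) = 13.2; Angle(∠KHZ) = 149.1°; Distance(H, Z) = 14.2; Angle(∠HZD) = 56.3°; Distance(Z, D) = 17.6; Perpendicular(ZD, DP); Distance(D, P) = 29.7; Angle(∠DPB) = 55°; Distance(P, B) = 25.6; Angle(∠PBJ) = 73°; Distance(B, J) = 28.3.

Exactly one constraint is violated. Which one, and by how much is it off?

Distance(B, J) = 28.3 — off by 4.90.

K = (0.00, 0.00) ✓; KH at 31.00° ✓; |KH| = 13.20 ✓; ∠KHZ = 149.1° ✓; |HZ| = 14.20 ✓; ∠HZD = 56.30° ✓; |ZD| = 17.60 ✓; ∠(ZD, DP) = 90.00° ✓; |DP| = 29.70 ✓; ∠DPB = 55.00° ✓; |PB| = 25.60 ✓; ∠PBJ = 73.00° ✓; |BJ| = 23.40 ✗.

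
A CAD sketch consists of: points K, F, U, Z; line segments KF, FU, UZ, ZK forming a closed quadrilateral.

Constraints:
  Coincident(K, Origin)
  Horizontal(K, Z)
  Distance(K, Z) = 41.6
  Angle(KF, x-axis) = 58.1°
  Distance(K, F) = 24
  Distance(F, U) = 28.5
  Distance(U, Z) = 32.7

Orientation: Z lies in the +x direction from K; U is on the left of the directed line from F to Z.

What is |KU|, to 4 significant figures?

50.38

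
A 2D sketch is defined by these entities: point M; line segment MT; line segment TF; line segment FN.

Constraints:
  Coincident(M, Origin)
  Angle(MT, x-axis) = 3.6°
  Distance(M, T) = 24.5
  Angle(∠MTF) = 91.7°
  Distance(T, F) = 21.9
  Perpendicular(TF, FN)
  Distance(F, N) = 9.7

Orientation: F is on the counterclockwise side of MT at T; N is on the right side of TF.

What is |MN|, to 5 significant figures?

40.998

M is at the origin; MT runs at 3.6° with length 24.5, so T = 24.5·(cos 3.6°, sin 3.6°) = (24.452, 1.5384). ∠MTF = 91.7°, so TF runs at 3.6° + (180° − 91.7°) = 91.900° from the x-axis; with |TF| = 21.9, F = T + 21.9·(cos 91.900°, sin 91.900°) = (23.726, 23.426). TF is perpendicular to FN; with |FN| = 9.7 on the right of TF, N = F + 9.7·(0.99945, 0.033155) = (33.420, 23.748). Then |MN| = |N − M| = 40.998.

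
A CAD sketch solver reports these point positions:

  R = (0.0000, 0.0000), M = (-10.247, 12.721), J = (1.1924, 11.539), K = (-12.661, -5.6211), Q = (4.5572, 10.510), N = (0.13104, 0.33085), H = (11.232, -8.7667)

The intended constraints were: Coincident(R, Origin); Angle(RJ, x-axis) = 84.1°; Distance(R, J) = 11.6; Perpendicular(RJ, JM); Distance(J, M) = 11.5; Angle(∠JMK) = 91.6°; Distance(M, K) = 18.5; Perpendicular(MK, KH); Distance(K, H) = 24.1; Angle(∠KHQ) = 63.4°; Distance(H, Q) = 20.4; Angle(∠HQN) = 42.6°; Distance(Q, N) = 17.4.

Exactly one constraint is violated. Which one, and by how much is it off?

Distance(Q, N) = 17.4 — off by 6.30.

R = (0.00, 0.00) ✓; RJ at 84.10° ✓; |RJ| = 11.60 ✓; ∠(RJ, JM) = 90.00° ✓; |JM| = 11.50 ✓; ∠JMK = 91.60° ✓; |MK| = 18.50 ✓; ∠(MK, KH) = 90.00° ✓; |KH| = 24.10 ✓; ∠KHQ = 63.40° ✓; |HQ| = 20.40 ✓; ∠HQN = 42.60° ✓; |QN| = 11.10 ✗.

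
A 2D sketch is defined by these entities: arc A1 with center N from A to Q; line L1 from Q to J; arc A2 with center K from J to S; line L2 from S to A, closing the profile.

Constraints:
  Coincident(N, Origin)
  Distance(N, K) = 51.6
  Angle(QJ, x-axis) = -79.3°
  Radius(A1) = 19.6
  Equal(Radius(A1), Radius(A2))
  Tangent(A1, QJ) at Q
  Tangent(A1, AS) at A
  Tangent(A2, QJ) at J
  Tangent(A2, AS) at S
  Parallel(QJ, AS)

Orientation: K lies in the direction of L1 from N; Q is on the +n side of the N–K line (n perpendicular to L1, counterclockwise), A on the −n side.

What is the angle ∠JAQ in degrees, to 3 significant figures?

52.8°

The slot axis is L1's direction at -79.3°, so u = (cos -79.3°, sin -79.3°) = (0.186, -0.983) and n = (−sin -79.3°, cos -79.3°) = (0.983, 0.186). N is at the origin and K lies 51.6 along u from N, so K = 51.6·u = (9.58, -50.7). Tangency of A1 to both parallel lines with radius 19.6 puts Q and A at N ± 19.6·n: Q = (19.3, 3.64), A = (-19.3, -3.64). Equal radii place J and S the same way about K: J = K + 19.6·n = (28.8, -47.1), S = K − 19.6·n = (-9.68, -54.3). Then cos ∠JAQ = AJ·AQ / (|AJ||AQ|), giving 52.8°.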